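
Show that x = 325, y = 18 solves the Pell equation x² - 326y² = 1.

Compute x² = 325² = 105625
Compute 326y² = 326·18² = 326·324 = 105624
x² - 326y² = 105625 - 105624 = 1
Since this equals 1, (325, 18) is a solution.

Yes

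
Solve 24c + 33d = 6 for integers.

Step 1: Check solvability.
gcd(24, 33) = 3
Since 3 divides 6, solutions exist.

Step 2: Apply extended Euclidean algorithm to find gcd.
We find integers such that 24*x0 + 33*y0 = 3

Step 3: Scale the particular solution.
Multiply by 6/3 = 2:
c = -8, d = 6

Step 4: Verify.
24*(-8) + 33*(6) = 6 = 6 ✓

c = -8, d = 6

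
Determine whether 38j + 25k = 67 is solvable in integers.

Step 1: Compute gcd(38, 25).
gcd(38, 25) = 1

Step 2: Check divisibility.
Does 1 divide 67? 67 = 1 x 67, so yes.

By the theorem on linear Diophantine equations, 38j + 25k = 67 has integer solutions if and only if gcd(38, 25) divides 67. Since 1 | 67, solutions exist.

Yes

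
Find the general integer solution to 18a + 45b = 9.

Step 1: Compute gcd(18, 45) = 9.
Since 9 divides 9, solutions exist.

Step 2: Find a particular solution using extended Euclidean algorithm.
We get a₀ = -2, b₀ = 1.
Check: 18*-2 + 45*1 = 9 = 9 ✓

Step 3: Write the general solution.
a = -2 + (45/9)t = -2 + 5t
b = 1 - (18/9)t = 1 - 2t
for any integer t.

a = -2 + 5t, b = 1 - 2t for integer t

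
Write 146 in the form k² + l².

We need to find integers k, l > 0 such that k² + l² = 146.
Trying k = 5: l² = 146 - 5² = 146 - 25 = 121
l = 11
Check: 5² + 11² = 25 + 121 = 146 ✓

146 = 5² + 11²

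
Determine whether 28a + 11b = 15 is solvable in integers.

Step 1: Compute gcd(28, 11).
gcd(28, 11) = 1

Step 2: Check divisibility.
Does 1 divide 15? 15 = 1 x 15, so yes.

By the theorem on linear Diophantine equations, 28a + 11b = 15 has integer solutions if and only if gcd(28, 11) divides 15. Since 1 | 15, solutions exist.

Yes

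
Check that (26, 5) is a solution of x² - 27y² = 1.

Compute x² = 26² = 676
Compute 27y² = 27·5² = 27·25 = 675
x² - 27y² = 676 - 675 = 1
Since this equals 1, (26, 5) is a solution.

Yes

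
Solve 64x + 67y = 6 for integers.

Step 1: Check solvability.
gcd(64, 67) = 1
Since 1 divides 6, solutions exist.

Step 2: Apply extended Euclidean algorithm to find gcd.
We find integers such that 64*x0 + 67*y0 = 1

Step 3: Scale the particular solution.
Multiply by 6/1 = 6:
x = 132, y = -126

Step 4: Verify.
64*(132) + 67*(-126) = 6 = 6 ✓

x = 132, y = -126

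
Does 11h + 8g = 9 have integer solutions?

Step 1: Compute gcd(11, 8).
gcd(11, 8) = 1

Step 2: Check divisibility.
Does 1 divide 9? 9 = 1 x 9, so yes.

By the theorem on linear Diophantine equations, 11h + 8g = 9 has integer solutions if and only if gcd(11, 8) divides 9. Since 1 | 9, solutions exist.

Yes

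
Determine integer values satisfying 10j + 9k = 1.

Step 1: Check solvability.
gcd(10, 9) = 1
Since 1 divides 1, solutions exist.

Step 2: Apply extended Euclidean algorithm to find gcd.
We find integers such that 10*x0 + 9*y0 = 1

Step 3: Scale the particular solution.
Multiply by 1/1 = 1:
j = 1, k = -1

Step 4: Verify.
10*(1) + 9*(-1) = 1 = 1 ✓

j = 1, k = -1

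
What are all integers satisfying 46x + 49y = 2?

Step 1: Compute gcd(46, 49) = 1.
Since 1 divides 2, solutions exist.

Step 2: Find a particular solution using extended Euclidean algorithm.
We get x₀ = 32, y₀ = -30.
Check: 46*32 + 49*-30 = 2 = 2 ✓

Step 3: Write the general solution.
x = 32 + (49/1)t = 32 + 49t
y = -30 - (46/1)t = -30 - 46t
for any integer t.

x = 32 + 49t, y = -30 - 46t for integer t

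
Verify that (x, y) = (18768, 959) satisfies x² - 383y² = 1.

Compute x² = 18768² = 352237824
Compute 383y² = 383·959² = 383·919681 = 352237823
x² - 383y² = 352237824 - 352237823 = 1
Since this equals 1, (18768, 959) is a solution.

Yes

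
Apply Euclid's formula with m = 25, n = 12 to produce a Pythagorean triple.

a = m² - n² = 25² - 12² = 625 - 144 = 481
b = 2mn = 2·25·12 = 600
c = m² + n² = 625 + 144 = 769
Verify: 481² + 600² = 231361 + 360000 = 591361 = 769² ✓

(481, 600, 769)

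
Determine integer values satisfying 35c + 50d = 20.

Step 1: Check solvability.
gcd(35, 50) = 5
Since 5 divides 20, solutions exist.

Step 2: Apply extended Euclidean algorithm to find gcd.
We find integers such that 35*x0 + 50*y0 = 5

Step 3: Scale the particular solution.
Multiply by 20/5 = 4:
c = 12, d = -8

Step 4: Verify.
35*(12) + 50*(-8) = 20 = 20 ✓

c = 12, d = -8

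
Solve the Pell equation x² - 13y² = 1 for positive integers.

We seek the smallest positive integers (x, y) with x² - 13y² = 1, i.e., x² = 13y² + 1.
Try successive y values:
y = 1: x² = 13·1² + 1 = 14, not a perfect square
y = 2: x² = 13·2² + 1 = 53, not a perfect square
y = 3: x² = 13·3² + 1 = 118, not a perfect square
... continuing the search (or via continued fractions) ...
y = 180: x² = 13·180² + 1 = 421201, x = 649 ✓

Verify: 649² - 13·180² = 421201 - 421200 = 1 ✓

x = 649, y = 180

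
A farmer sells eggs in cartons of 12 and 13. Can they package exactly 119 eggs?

We need non-negative a, b with 12a + 13b = 119.
gcd(12, 13) = 1 divides 119, but no a in [0, 9] gives non-negative b.

No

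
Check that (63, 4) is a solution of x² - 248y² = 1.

Compute x² = 63² = 3969
Compute 248y² = 248·4² = 248·16 = 3968
x² - 248y² = 3969 - 3968 = 1
Since this equals 1, (63, 4) is a solution.

Yes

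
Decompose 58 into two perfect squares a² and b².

We need to find integers a, b > 0 such that a² + b² = 58.
Trying a = 3: b² = 58 - 3² = 58 - 9 = 49
b = 7
Check: 3² + 7² = 9 + 49 = 58 ✓

58 = 3² + 7²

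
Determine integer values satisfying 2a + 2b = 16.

Step 1: Check solvability.
gcd(2, 2) = 2
Since 2 divides 16, solutions exist.

Step 2: Apply extended Euclidean algorithm to find gcd.
We find integers such that 2*x0 + 2*y0 = 2

Step 3: Scale the particular solution.
Multiply by 16/2 = 8:
a = 0, b = 8

Step 4: Verify.
2*(0) + 2*(8) = 16 = 16 ✓

a = 0, b = 8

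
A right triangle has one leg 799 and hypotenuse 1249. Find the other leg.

b² = c² - a² = 1560001 - 638401 = 921600
b = 960

960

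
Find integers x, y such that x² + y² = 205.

We need to find integers x, y > 0 such that x² + y² = 205.
Trying x = 3: y² = 205 - 3² = 205 - 9 = 196
y = 14
Check: 3² + 14² = 9 + 196 = 205 ✓

205 = 3² + 14²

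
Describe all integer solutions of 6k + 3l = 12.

Step 1: Compute gcd(6, 3) = 3.
Since 3 divides 12, solutions exist.

Step 2: Find a particular solution using extended Euclidean algorithm.
We get k₀ = 0, l₀ = 4.
Check: 6*0 + 3*4 = 12 = 12 ✓

Step 3: Write the general solution.
k = 0 + (3/3)t = 0 + 1t
l = 4 - (6/3)t = 4 - 2t
for any integer t.

k = 0 + 1t, l = 4 - 2t for integer t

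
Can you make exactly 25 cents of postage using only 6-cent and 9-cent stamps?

We need non-negative x, y with 6x + 9y = 25.
gcd(6, 9) = 3, and 3 does not divide 25.
No integer solutions exist, so certainly no non-negative ones.

No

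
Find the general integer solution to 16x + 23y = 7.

Step 1: Compute gcd(16, 23) = 1.
Since 1 divides 7, solutions exist.

Step 2: Find a particular solution using extended Euclidean algorithm.
We get x₀ = -70, y₀ = 49.
Check: 16*-70 + 23*49 = 7 = 7 ✓

Step 3: Write the general solution.
x = -70 + (23/1)t = -70 + 23t
y = 49 - (16/1)t = 49 - 16t
for any integer t.

x = -70 + 23t, y = 49 - 16t for integer t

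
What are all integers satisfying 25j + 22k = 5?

Step 1: Compute gcd(25, 22) = 1.
Since 1 divides 5, solutions exist.

Step 2: Find a particular solution using extended Euclidean algorithm.
We get j₀ = -35, k₀ = 40.
Check: 25*-35 + 22*40 = 5 = 5 ✓

Step 3: Write the general solution.
j = -35 + (22/1)t = -35 + 22t
k = 40 - (25/1)t = 40 - 25t
for any integer t.

j = -35 + 22t, k = 40 - 25t for integer t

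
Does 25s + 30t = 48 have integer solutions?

Step 1: Compute gcd(25, 30).
gcd(25, 30) = 5

Step 2: Check divisibility.
Does 5 divide 48? 48 = 5 x 9 + 3, so no.

By the theorem on linear Diophantine equations, 25s + 30t = 48 has integer solutions if and only if gcd(25, 30) divides 48. Since 5 does not divide 48, no solutions exist.

No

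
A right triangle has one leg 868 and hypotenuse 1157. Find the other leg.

a² = c² - b² = 1338649 - 753424 = 585225
a = 765

765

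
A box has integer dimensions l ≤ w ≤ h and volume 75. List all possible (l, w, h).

Iterate l from 1 to ⌊75^(1/3)⌋. For each l dividing 75, iterate w ≥ l with w dividing 75/l, and set h = 75/(l·w).
Triples found (4): (1×1×75), (1×3×25), (1×5×15), (3×5×5)

(1×1×75), (1×3×25), (1×5×15), (3×5×5)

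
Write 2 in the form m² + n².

We need to find integers m, n > 0 such that m² + n² = 2.
Trying m = 1: n² = 2 - 1² = 2 - 1 = 1
n = 1
Check: 1² + 1² = 1 + 1 = 2 ✓

2 = 1² + 1²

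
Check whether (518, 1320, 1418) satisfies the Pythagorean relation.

Compute a² + b²:
518² + 1320² = 268324 + 1742400 = 2010724
Compute c²:
1418² = 2010724
Since 2010724 = 2010724, it is a Pythagorean triple.

Yes, it is a Pythagorean triple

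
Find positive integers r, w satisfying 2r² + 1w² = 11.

Try small values of r and check whether (11 - 2r²)/1 is a perfect square.
r = 1: 2·1² = 2, so 1w² = 11 - 2 = 9, giving w² = 9, w = 3.
Check: 2·1² + 1·3² = 2 + 9 = 11 ✓

r = 1, w = 3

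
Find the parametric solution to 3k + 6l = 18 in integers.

Step 1: Compute gcd(3, 6) = 3.
Since 3 divides 18, solutions exist.

Step 2: Find a particular solution using extended Euclidean algorithm.
We get k₀ = 6, l₀ = 0.
Check: 3*6 + 6*0 = 18 = 18 ✓

Step 3: Write the general solution.
k = 6 + (6/3)t = 6 + 2t
l = 0 - (3/3)t = 0 - 1t
for any integer t.

k = 6 + 2t, l = 0 - 1t for integer t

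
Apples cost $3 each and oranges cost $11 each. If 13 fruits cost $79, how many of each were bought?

Let a = apples, o = oranges.
a + o = 13
3a + 11o = 79
Substitute o = 13 - a:
3a + 11(13 - a) = 79
(3 - 11)a = 79 - 143
-8a = -64
a = 8, o = 13 - 8 = 5

Apples: 8, Oranges: 5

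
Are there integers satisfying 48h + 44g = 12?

Step 1: Compute gcd(48, 44).
gcd(48, 44) = 4

Step 2: Check divisibility.
Does 4 divide 12? 12 = 4 x 3, so yes.

By the theorem on linear Diophantine equations, 48h + 44g = 12 has integer solutions if and only if gcd(48, 44) divides 12. Since 4 | 12, solutions exist.

Yes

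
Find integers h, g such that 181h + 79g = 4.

Step 1: Check solvability.
gcd(181, 79) = 1
Since 1 divides 4, solutions exist.

Step 2: Apply extended Euclidean algorithm to find gcd.
We find integers such that 181*x0 + 79*y0 = 1

Step 3: Scale the particular solution.
Multiply by 4/1 = 4:
h = -96, g = 220

Step 4: Verify.
181*(-96) + 79*(220) = 4 = 4 ✓

h = -96, g = 220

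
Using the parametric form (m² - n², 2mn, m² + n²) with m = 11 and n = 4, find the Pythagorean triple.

a = m² - n² = 121 - 16 = 105
b = 2mn = 2·11·4 = 88
c = m² + n² = 121 + 16 = 137
Verify: 105² + 88² = 11025 + 7744 = 18769 = 137² ✓

(105, 88, 137)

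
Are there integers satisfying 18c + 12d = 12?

Step 1: Compute gcd(18, 12).
gcd(18, 12) = 6

Step 2: Check divisibility.
Does 6 divide 12? 12 = 6 x 2, so yes.

By the theorem on linear Diophantine equations, 18c + 12d = 12 has integer solutions if and only if gcd(18, 12) divides 12. Since 6 | 12, solutions exist.

Yes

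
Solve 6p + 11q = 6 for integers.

Step 1: Check solvability.
gcd(6, 11) = 1
Since 1 divides 6, solutions exist.

Step 2: Apply extended Euclidean algorithm to find gcd.
We find integers such that 6*x0 + 11*y0 = 1

Step 3: Scale the particular solution.
Multiply by 6/1 = 6:
p = 12, q = -6

Step 4: Verify.
6*(12) + 11*(-6) = 6 = 6 ✓

p = 12, q = -6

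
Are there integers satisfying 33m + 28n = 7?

Step 1: Compute gcd(33, 28).
gcd(33, 28) = 1

Step 2: Check divisibility.
Does 1 divide 7? 7 = 1 x 7, so yes.

By the theorem on linear Diophantine equations, 33m + 28n = 7 has integer solutions if and only if gcd(33, 28) divides 7. Since 1 | 7, solutions exist.

Yes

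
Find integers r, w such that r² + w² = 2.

We need to find integers r, w > 0 such that r² + w² = 2.
Trying r = 1: w² = 2 - 1² = 2 - 1 = 1
w = 1
Check: 1² + 1² = 1 + 1 = 2 ✓

2 = 1² + 1²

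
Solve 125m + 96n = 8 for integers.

Step 1: Check solvability.
gcd(125, 96) = 1
Since 1 divides 8, solutions exist.

Step 2: Apply extended Euclidean algorithm to find gcd.
We find integers such that 125*x0 + 96*y0 = 1

Step 3: Scale the particular solution.
Multiply by 8/1 = 8:
m = -344, n = 448

Step 4: Verify.
125*(-344) + 96*(448) = 8 = 8 ✓

m = -344, n = 448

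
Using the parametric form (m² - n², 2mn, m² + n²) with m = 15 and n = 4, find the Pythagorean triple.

a = m² - n² = 15² - 4² = 225 - 16 = 209
b = 2mn = 2·15·4 = 120
c = m² + n² = 225 + 16 = 241
Verify: 209² + 120² = 43681 + 14400 = 58081 = 241² ✓

(209, 120, 241)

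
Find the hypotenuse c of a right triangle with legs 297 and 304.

c² = a² + b² = 297² + 304² = 88209 + 92416 = 180625
c = 425

425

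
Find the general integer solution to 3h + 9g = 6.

Step 1: Compute gcd(3, 9) = 3.
Since 3 divides 6, solutions exist.

Step 2: Find a particular solution using extended Euclidean algorithm.
We get h₀ = 2, g₀ = 0.
Check: 3*2 + 9*0 = 6 = 6 ✓

Step 3: Write the general solution.
h = 2 + (9/3)t = 2 + 3t
g = 0 - (3/3)t = 0 - 1t
for any integer t.

h = 2 + 3t, g = 0 - 1t for integer t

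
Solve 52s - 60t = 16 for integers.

Step 1: Check solvability.
gcd(52, 60) = 4
Since 4 divides 16, solutions exist.

Step 2: Apply extended Euclidean algorithm to find gcd.
We find integers such that 52*x0 + 60*y0 = 4

Step 3: Scale the particular solution.
Multiply by 16/4 = 4:
s = 28, t = 24

Step 4: Verify.
52*(28) - 60*(24) = 16 = 16 ✓

s = 28, t = 24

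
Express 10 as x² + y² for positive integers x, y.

We need to find integers x, y > 0 such that x² + y² = 10.
Trying x = 1: y² = 10 - 1² = 10 - 1 = 9
y = 3
Check: 1² + 3² = 1 + 9 = 10 ✓

10 = 1² + 3²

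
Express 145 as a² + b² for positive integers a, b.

We need to find integers a, b > 0 such that a² + b² = 145.
Trying a = 1: b² = 145 - 1² = 145 - 1 = 144
b = 12
Check: 1² + 12² = 1 + 144 = 145 ✓

145 = 1² + 12²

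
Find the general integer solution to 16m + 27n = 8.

Step 1: Compute gcd(16, 27) = 1.
Since 1 divides 8, solutions exist.

Step 2: Find a particular solution using extended Euclidean algorithm.
We get m₀ = -40, n₀ = 24.
Check: 16*-40 + 27*24 = 8 = 8 ✓

Step 3: Write the general solution.
m = -40 + (27/1)t = -40 + 27t
n = 24 - (16/1)t = 24 - 16t
for any integer t.

m = -40 + 27t, n = 24 - 16t for integer t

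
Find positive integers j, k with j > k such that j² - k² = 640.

Factor: j² - k² = (j+k)(j-k) = 640.
We need two factors of 640 with the same parity.
Use j+k = 320 and j-k = 2 (product 320·2 = 640).
Adding: 2j = 322, so j = 161.
Subtracting: 2k = 318, so k = 159.
Check: 161² - 159² = 25921 - 25281 = 640 ✓

j = 161, k = 159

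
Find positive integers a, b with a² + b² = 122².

We need a² + b² = 122² = 14884.
Trying: 22² + 120² = 484 + 14400 = 14884 ✓

(22, 120, 122)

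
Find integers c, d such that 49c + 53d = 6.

Step 1: Check solvability.
gcd(49, 53) = 1
Since 1 divides 6, solutions exist.

Step 2: Apply extended Euclidean algorithm to find gcd.
We find integers such that 49*x0 + 53*y0 = 1

Step 3: Scale the particular solution.
Multiply by 6/1 = 6:
c = 78, d = -72

Step 4: Verify.
49*(78) + 53*(-72) = 6 = 6 ✓

c = 78, d = -72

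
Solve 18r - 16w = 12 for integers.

Step 1: Check solvability.
gcd(18, 16) = 2
Since 2 divides 12, solutions exist.

Step 2: Apply extended Euclidean algorithm to find gcd.
We find integers such that 18*x0 + 16*y0 = 2

Step 3: Scale the particular solution.
Multiply by 12/2 = 6:
r = 6, w = 6

Step 4: Verify.
18*(6) - 16*(6) = 12 = 12 ✓

r = 6, w = 6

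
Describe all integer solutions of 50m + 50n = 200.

Step 1: Compute gcd(50, 50) = 50.
Since 50 divides 200, solutions exist.

Step 2: Find a particular solution using extended Euclidean algorithm.
We get m₀ = 0, n₀ = 4.
Check: 50*0 + 50*4 = 200 = 200 ✓

Step 3: Write the general solution.
m = 0 + (50/50)t = 0 + 1t
n = 4 - (50/50)t = 4 - 1t
for any integer t.

m = 0 + 1t, n = 4 - 1t for integer t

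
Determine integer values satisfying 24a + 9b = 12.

Step 1: Check solvability.
gcd(24, 9) = 3
Since 3 divides 12, solutions exist.

Step 2: Apply extended Euclidean algorithm to find gcd.
We find integers such that 24*x0 + 9*y0 = 3

Step 3: Scale the particular solution.
Multiply by 12/3 = 4:
a = -4, b = 12

Step 4: Verify.
24*(-4) + 9*(12) = 12 = 12 ✓

a = -4, b = 12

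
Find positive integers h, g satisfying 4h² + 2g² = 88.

Try small values of h and check whether (88 - 4h²)/2 is a perfect square.
h = 2: 4·2² = 16, so 2g² = 88 - 16 = 72, giving g² = 36, g = 6.
Check: 4·2² + 2·6² = 16 + 72 = 88 ✓

h = 2, g = 6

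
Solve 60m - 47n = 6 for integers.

Step 1: Check solvability.
gcd(60, 47) = 1
Since 1 divides 6, solutions exist.

Step 2: Apply extended Euclidean algorithm to find gcd.
We find integers such that 60*x0 + 47*y0 = 1

Step 3: Scale the particular solution.
Multiply by 6/1 = 6:
m = -108, n = -138

Step 4: Verify.
60*(-108) - 47*(-138) = 6 = 6 ✓

m = -108, n = -138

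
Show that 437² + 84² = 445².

Compute a² + b²:
437² + 84² = 190969 + 7056 = 198025
Compute c²:
445² = 198025
Since 198025 = 198025, it is a Pythagorean triple.

Yes, it is a Pythagorean triple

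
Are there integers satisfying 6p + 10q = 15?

Step 1: Compute gcd(6, 10).
gcd(6, 10) = 2

Step 2: Check divisibility.
Does 2 divide 15? 15 = 2 x 7 + 1, so no.

By the theorem on linear Diophantine equations, 6p + 10q = 15 has integer solutions if and only if gcd(6, 10) divides 15. Since 2 does not divide 15, no solutions exist.

No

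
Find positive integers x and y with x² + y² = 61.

We need to find integers x, y > 0 such that x² + y² = 61.
Trying x = 5: y² = 61 - 5² = 61 - 25 = 36
y = 6
Check: 5² + 6² = 25 + 36 = 61 ✓

61 = 5² + 6²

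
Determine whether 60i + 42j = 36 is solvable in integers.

Step 1: Compute gcd(60, 42).
gcd(60, 42) = 6

Step 2: Check divisibility.
Does 6 divide 36? 36 = 6 x 6, so yes.

By the theorem on linear Diophantine equations, 60i + 42j = 36 has integer solutions if and only if gcd(60, 42) divides 36. Since 6 | 36, solutions exist.

Yes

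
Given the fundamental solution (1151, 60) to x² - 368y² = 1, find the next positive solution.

Solutions to x² - Dy² = 1 are generated by powers of (x₀ + y₀√D).
The next solution satisfies x₁ + y₁√368 = (x₀ + y₀√368)², giving:
x₁ = x₀² + 368y₀² = 1151² + 368·60² = 1324801 + 1324800 = 2649601
y₁ = 2x₀y₀ = 2·1151·60 = 138120

Verify: 2649601² - 368·138120² = 7020385459201 - 7020385459200 = 1 ✓

x = 2649601, y = 138120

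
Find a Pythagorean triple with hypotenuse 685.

We need a² + b² = 685² = 469225.
Trying: 37² + 684² = 1369 + 467856 = 469225 ✓

(37, 684, 685)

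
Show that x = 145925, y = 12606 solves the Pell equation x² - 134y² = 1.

Compute x² = 145925² = 21294105625
Compute 134y² = 134·12606² = 134·158911236 = 21294105624
x² - 134y² = 21294105625 - 21294105624 = 1
Since this equals 1, (145925, 12606) is a solution.

Yes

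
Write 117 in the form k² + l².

We need to find integers k, l > 0 such that k² + l² = 117.
Trying k = 6: l² = 117 - 6² = 117 - 36 = 81
l = 9
Check: 6² + 9² = 36 + 81 = 117 ✓

117 = 6² + 9²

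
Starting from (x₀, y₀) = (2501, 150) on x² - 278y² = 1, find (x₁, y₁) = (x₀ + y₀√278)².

Solutions to x² - Dy² = 1 are generated by powers of (x₀ + y₀√D).
The next solution satisfies x₁ + y₁√278 = (x₀ + y₀√278)², giving:
x₁ = x₀² + 278y₀² = 2501² + 278·150² = 6255001 + 6255000 = 12510001
y₁ = 2x₀y₀ = 2·2501·150 = 750300

Verify: 12510001² - 278·750300² = 156500125020001 - 156500125020000 = 1 ✓

x = 12510001, y = 750300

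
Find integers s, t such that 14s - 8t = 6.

Step 1: Check solvability.
gcd(14, 8) = 2
Since 2 divides 6, solutions exist.

Step 2: Apply extended Euclidean algorithm to find gcd.
We find integers such that 14*x0 + 8*y0 = 2

Step 3: Scale the particular solution.
Multiply by 6/2 = 3:
s = -3, t = -6

Step 4: Verify.
14*(-3) - 8*(-6) = 6 = 6 ✓

s = -3, t = -6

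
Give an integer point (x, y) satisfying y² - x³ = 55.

Try small integer x values and check whether x³ + 55 is a perfect square.
x = 9: x³ + 55 = 9³ + 55 = 729 + 55 = 784
Is 784 a perfect square? 28² = 784 ✓
So (x, y) = (9, -28) is a solution.

x = 9, y = -28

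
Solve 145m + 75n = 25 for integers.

Step 1: Check solvability.
gcd(145, 75) = 5
Since 5 divides 25, solutions exist.

Step 2: Apply extended Euclidean algorithm to find gcd.
We find integers such that 145*x0 + 75*y0 = 5

Step 3: Scale the particular solution.
Multiply by 25/5 = 5:
m = -5, n = 10

Step 4: Verify.
145*(-5) + 75*(10) = 25 = 25 ✓

m = -5, n = 10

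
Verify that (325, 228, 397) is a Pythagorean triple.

Compute a² + b²:
325² + 228² = 105625 + 51984 = 157609
Compute c²:
397² = 157609
Since 157609 = 157609, it is a Pythagorean triple.

Yes, it is a Pythagorean triple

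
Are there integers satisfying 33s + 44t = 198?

Step 1: Compute gcd(33, 44).
gcd(33, 44) = 11

Step 2: Check divisibility.
Does 11 divide 198? 198 = 11 x 18, so yes.

By the theorem on linear Diophantine equations, 33s + 44t = 198 has integer solutions if and only if gcd(33, 44) divides 198. Since 11 | 198, solutions exist.

Yes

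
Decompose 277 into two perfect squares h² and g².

We need to find integers h, g > 0 such that h² + g² = 277.
Trying h = 9: g² = 277 - 9² = 277 - 81 = 196
g = 14
Check: 9² + 14² = 81 + 196 = 277 ✓

277 = 9² + 14²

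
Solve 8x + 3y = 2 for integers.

Step 1: Check solvability.
gcd(8, 3) = 1
Since 1 divides 2, solutions exist.

Step 2: Apply extended Euclidean algorithm to find gcd.
We find integers such that 8*x0 + 3*y0 = 1

Step 3: Scale the particular solution.
Multiply by 2/1 = 2:
x = -2, y = 6

Step 4: Verify.
8*(-2) + 3*(6) = 2 = 2 ✓

x = -2, y = 6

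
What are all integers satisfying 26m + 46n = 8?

Step 1: Compute gcd(26, 46) = 2.
Since 2 divides 8, solutions exist.

Step 2: Find a particular solution using extended Euclidean algorithm.
We get m₀ = -28, n₀ = 16.
Check: 26*-28 + 46*16 = 8 = 8 ✓

Step 3: Write the general solution.
m = -28 + (46/2)t = -28 + 23t
n = 16 - (26/2)t = 16 - 13t
for any integer t.

m = -28 + 23t, n = 16 - 13t for integer t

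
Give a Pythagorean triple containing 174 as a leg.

We need the other leg and hypotenuse such that 174² + x² = c².
Take x = 2520, c = 2526: 174² + 2520² = 30276 + 6350400 = 6380676 = 2526² ✓
Triple: (174, 2520, 2526)

(174, 2520, 2526)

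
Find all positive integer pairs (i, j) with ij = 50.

The positive divisors of 50 are: 1, 2, 5, 10, 25, 50.
Each divisor d gives the pair (d, 50/d):
(1, 50), (2, 25), (5, 10), (10, 5), (25, 2), (50, 1)

(1, 50), (2, 25), (5, 10), (10, 5), (25, 2), (50, 1)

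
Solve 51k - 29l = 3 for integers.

Step 1: Check solvability.
gcd(51, 29) = 1
Since 1 divides 3, solutions exist.

Step 2: Apply extended Euclidean algorithm to find gcd.
We find integers such that 51*x0 + 29*y0 = 1

Step 3: Scale the particular solution.
Multiply by 3/1 = 3:
k = 12, l = 21

Step 4: Verify.
51*(12) - 29*(21) = 3 = 3 ✓

k = 12, l = 21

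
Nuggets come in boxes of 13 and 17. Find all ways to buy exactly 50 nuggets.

We need non-negative integers (x, y) with 13x + 17y = 50.
For each x in 0..3, check if 50 - 13x is a non-negative multiple of 17.
No x yields an integer y ≥ 0.

No solution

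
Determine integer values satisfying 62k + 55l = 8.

Step 1: Check solvability.
gcd(62, 55) = 1
Since 1 divides 8, solutions exist.

Step 2: Apply extended Euclidean algorithm to find gcd.
We find integers such that 62*x0 + 55*y0 = 1

Step 3: Scale the particular solution.
Multiply by 8/1 = 8:
k = 64, l = -72

Step 4: Verify.
62*(64) + 55*(-72) = 8 = 8 ✓

k = 64, l = -72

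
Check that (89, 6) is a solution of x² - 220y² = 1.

Compute x² = 89² = 7921
Compute 220y² = 220·6² = 220·36 = 7920
x² - 220y² = 7921 - 7920 = 1
Since this equals 1, (89, 6) is a solution.

Yes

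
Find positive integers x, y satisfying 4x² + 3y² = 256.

Try small values of x and check whether (256 - 4x²)/3 is a perfect square.
x = 4: 4·4² = 64, so 3y² = 256 - 64 = 192, giving y² = 64, y = 8.
Check: 4·4² + 3·8² = 64 + 192 = 256 ✓

x = 4, y = 8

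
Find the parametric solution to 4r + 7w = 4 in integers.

Step 1: Compute gcd(4, 7) = 1.
Since 1 divides 4, solutions exist.

Step 2: Find a particular solution using extended Euclidean algorithm.
We get r₀ = 8, w₀ = -4.
Check: 4*8 + 7*-4 = 4 = 4 ✓

Step 3: Write the general solution.
r = 8 + (7/1)t = 8 + 7t
w = -4 - (4/1)t = -4 - 4t
for any integer t.

r = 8 + 7t, w = -4 - 4t for integer t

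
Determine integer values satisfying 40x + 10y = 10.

Step 1: Check solvability.
gcd(40, 10) = 10
Since 10 divides 10, solutions exist.

Step 2: Apply extended Euclidean algorithm to find gcd.
We find integers such that 40*x0 + 10*y0 = 10

Step 3: Scale the particular solution.
Multiply by 10/10 = 1:
x = 0, y = 1

Step 4: Verify.
40*(0) + 10*(1) = 10 = 10 ✓

x = 0, y = 1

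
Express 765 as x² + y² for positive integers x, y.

We need to find integers x, y > 0 such that x² + y² = 765.
Trying x = 6: y² = 765 - 6² = 765 - 36 = 729
y = 27
Check: 6² + 27² = 36 + 729 = 765 ✓

765 = 6² + 27²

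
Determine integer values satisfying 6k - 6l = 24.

Step 1: Check solvability.
gcd(6, 6) = 6
Since 6 divides 24, solutions exist.

Step 2: Apply extended Euclidean algorithm to find gcd.
We find integers such that 6*x0 + 6*y0 = 6

Step 3: Scale the particular solution.
Multiply by 24/6 = 4:
k = 0, l = -4

Step 4: Verify.
6*(0) - 6*(-4) = 24 = 24 ✓

k = 0, l = -4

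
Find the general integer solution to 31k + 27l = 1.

Step 1: Compute gcd(31, 27) = 1.
Since 1 divides 1, solutions exist.

Step 2: Find a particular solution using extended Euclidean algorithm.
We get k₀ = 7, l₀ = -8.
Check: 31*7 + 27*-8 = 1 = 1 ✓

Step 3: Write the general solution.
k = 7 + (27/1)t = 7 + 27t
l = -8 - (31/1)t = -8 - 31t
for any integer t.

k = 7 + 27t, l = -8 - 31t for integer t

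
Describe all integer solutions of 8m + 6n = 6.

Step 1: Compute gcd(8, 6) = 2.
Since 2 divides 6, solutions exist.

Step 2: Find a particular solution using extended Euclidean algorithm.
We get m₀ = 3, n₀ = -3.
Check: 8*3 + 6*-3 = 6 = 6 ✓

Step 3: Write the general solution.
m = 3 + (6/2)t = 3 + 3t
n = -3 - (8/2)t = -3 - 4t
for any integer t.

m = 3 + 3t, n = -3 - 4t for integer t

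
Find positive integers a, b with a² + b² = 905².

We need a² + b² = 905² = 819025.
Trying: 777² + 464² = 603729 + 215296 = 819025 ✓

(777, 464, 905)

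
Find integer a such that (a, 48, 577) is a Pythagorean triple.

a² = c² - b² = 577² - 48² = 332929 - 2304 = 330625
a = sqrt(330625) = 575

575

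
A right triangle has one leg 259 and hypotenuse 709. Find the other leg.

b² = c² - a² = 502681 - 67081 = 435600
b = 660

660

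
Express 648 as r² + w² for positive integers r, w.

We need to find integers r, w > 0 such that r² + w² = 648.
Trying r = 18: w² = 648 - 18² = 648 - 324 = 324
w = 18
Check: 18² + 18² = 324 + 324 = 648 ✓

648 = 18² + 18²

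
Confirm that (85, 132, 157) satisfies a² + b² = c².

Compute a² + b² = 85² + 132² = 7225 + 17424 = 24649
Compute c² = 157² = 24649
Since 24649 = 24649, confirmed.

Yes, it is a Pythagorean triple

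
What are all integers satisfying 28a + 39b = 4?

Step 1: Compute gcd(28, 39) = 1.
Since 1 divides 4, solutions exist.

Step 2: Find a particular solution using extended Euclidean algorithm.
We get a₀ = 28, b₀ = -20.
Check: 28*28 + 39*-20 = 4 = 4 ✓

Step 3: Write the general solution.
a = 28 + (39/1)t = 28 + 39t
b = -20 - (28/1)t = -20 - 28t
for any integer t.

a = 28 + 39t, b = -20 - 28t for integer t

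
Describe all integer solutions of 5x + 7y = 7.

Step 1: Compute gcd(5, 7) = 1.
Since 1 divides 7, solutions exist.

Step 2: Find a particular solution using extended Euclidean algorithm.
We get x₀ = 21, y₀ = -14.
Check: 5*21 + 7*-14 = 7 = 7 ✓

Step 3: Write the general solution.
x = 21 + (7/1)t = 21 + 7t
y = -14 - (5/1)t = -14 - 5t
for any integer t.

x = 21 + 7t, y = -14 - 5t for integer t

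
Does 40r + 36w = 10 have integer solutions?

Step 1: Compute gcd(40, 36).
gcd(40, 36) = 4

Step 2: Check divisibility.
Does 4 divide 10? 10 = 4 x 2 + 2, so no.

By the theorem on linear Diophantine equations, 40r + 36w = 10 has integer solutions if and only if gcd(40, 36) divides 10. Since 4 does not divide 10, no solutions exist.

No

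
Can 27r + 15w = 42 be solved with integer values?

Step 1: Compute gcd(27, 15).
gcd(27, 15) = 3

Step 2: Check divisibility.
Does 3 divide 42? 42 = 3 x 14, so yes.

By the theorem on linear Diophantine equations, 27r + 15w = 42 has integer solutions if and only if gcd(27, 15) divides 42. Since 3 | 42, solutions exist.

Yes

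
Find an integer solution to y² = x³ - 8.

Try small integer x values and check whether x³ - 8 is a perfect square.
x = 2: x³ - 8 = 2³ - 8 = 8 - 8 = 0
Is 0 a perfect square? 0² = 0 ✓
So (x, y) = (2, 0) is a solution.

x = 2, y = 0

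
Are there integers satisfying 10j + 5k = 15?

Step 1: Compute gcd(10, 5).
gcd(10, 5) = 5

Step 2: Check divisibility.
Does 5 divide 15? 15 = 5 x 3, so yes.

By the theorem on linear Diophantine equations, 10j + 5k = 15 has integer solutions if and only if gcd(10, 5) divides 15. Since 5 | 15, solutions exist.

Yes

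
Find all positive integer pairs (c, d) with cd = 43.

The positive divisors of 43 are: 1, 43.
Each divisor d gives the pair (d, 43/d):
(1, 43), (43, 1)

(1, 43), (43, 1)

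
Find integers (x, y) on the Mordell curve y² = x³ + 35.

Try small integer x values and check whether x³ + 35 is a perfect square.
x = 1: x³ + 35 = 1³ + 35 = 1 + 35 = 36
Is 36 a perfect square? 6² = 36 ✓
So (x, y) = (1, 6) is a solution.

x = 1, y = 6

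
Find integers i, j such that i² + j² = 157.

We need to find integers i, j > 0 such that i² + j² = 157.
Trying i = 6: j² = 157 - 6² = 157 - 36 = 121
j = 11
Check: 6² + 11² = 36 + 121 = 157 ✓

157 = 6² + 11²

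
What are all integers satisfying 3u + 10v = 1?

Step 1: Compute gcd(3, 10) = 1.
Since 1 divides 1, solutions exist.

Step 2: Find a particular solution using extended Euclidean algorithm.
We get u₀ = -3, v₀ = 1.
Check: 3*-3 + 10*1 = 1 = 1 ✓

Step 3: Write the general solution.
u = -3 + (10/1)t = -3 + 10t
v = 1 - (3/1)t = 1 - 3t
for any integer t.

u = -3 + 10t, v = 1 - 3t for integer t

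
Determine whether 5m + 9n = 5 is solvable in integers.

Step 1: Compute gcd(5, 9).
gcd(5, 9) = 1

Step 2: Check divisibility.
Does 1 divide 5? 5 = 1 x 5, so yes.

By the theorem on linear Diophantine equations, 5m + 9n = 5 has integer solutions if and only if gcd(5, 9) divides 5. Since 1 | 5, solutions exist.

Yes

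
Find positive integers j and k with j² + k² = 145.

We need to find integers j, k > 0 such that j² + k² = 145.
Trying j = 1: k² = 145 - 1² = 145 - 1 = 144
k = 12
Check: 1² + 12² = 1 + 144 = 145 ✓

145 = 1² + 12²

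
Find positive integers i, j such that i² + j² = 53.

Search for i with 53 - i² a perfect square.
i = 2: 53 - 2² = 53 - 4 = 49 = 7² ✓
So i = 2, j = 7.

i = 2, j = 7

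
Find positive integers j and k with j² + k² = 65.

We need to find integers j, k > 0 such that j² + k² = 65.
Trying j = 1: k² = 65 - 1² = 65 - 1 = 64
k = 8
Check: 1² + 8² = 1 + 64 = 65 ✓

65 = 1² + 8²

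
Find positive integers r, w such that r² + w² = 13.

Search for r with 13 - r² a perfect square.
r = 2: 13 - 2² = 13 - 4 = 9 = 3² ✓
So r = 2, w = 3.

r = 2, w = 3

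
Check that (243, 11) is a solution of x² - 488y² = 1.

Compute x² = 243² = 59049
Compute 488y² = 488·11² = 488·121 = 59048
x² - 488y² = 59049 - 59048 = 1
Since this equals 1, (243, 11) is a solution.

Yes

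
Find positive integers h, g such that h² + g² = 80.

Search for h with 80 - h² a perfect square.
h = 4: 80 - 4² = 80 - 16 = 64 = 8² ✓
So h = 4, g = 8.

h = 4, g = 8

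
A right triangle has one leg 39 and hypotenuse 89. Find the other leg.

b² = c² - a² = 7921 - 1521 = 6400
b = 80

80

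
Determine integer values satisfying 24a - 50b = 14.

Step 1: Check solvability.
gcd(24, 50) = 2
Since 2 divides 14, solutions exist.

Step 2: Apply extended Euclidean algorithm to find gcd.
We find integers such that 24*x0 + 50*y0 = 2

Step 3: Scale the particular solution.
Multiply by 14/2 = 7:
a = -14, b = -7

Step 4: Verify.
24*(-14) - 50*(-7) = 14 = 14 ✓

a = -14, b = -7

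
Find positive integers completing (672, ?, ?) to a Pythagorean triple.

We need the other leg and hypotenuse such that 672² + x² = c².
Take x = 621, c = 915: 672² + 621² = 451584 + 385641 = 837225 = 915² ✓
Triple: (621, 672, 915)

(621, 672, 915)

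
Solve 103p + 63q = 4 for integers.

Step 1: Check solvability.
gcd(103, 63) = 1
Since 1 divides 4, solutions exist.

Step 2: Apply extended Euclidean algorithm to find gcd.
We find integers such that 103*x0 + 63*y0 = 1

Step 3: Scale the particular solution.
Multiply by 4/1 = 4:
p = -44, q = 72

Step 4: Verify.
103*(-44) + 63*(72) = 4 = 4 ✓

p = -44, q = 72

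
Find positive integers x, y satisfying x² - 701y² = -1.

We need x² = 701y² - 1. Try successive y:
y = 1: x² = 701·1² - 1 = 700, not a perfect square
y = 2: x² = 701·2² - 1 = 2803, not a perfect square
y = 3: x² = 701·3² - 1 = 6308, not a perfect square
...
y = 445: x² = 701·445² - 1 = 138815524 = 11782² ✓
Check: 11782² - 701·445² = 138815524 - 138815525 = -1 ✓

x = 11782, y = 445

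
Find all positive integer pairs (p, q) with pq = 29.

The positive divisors of 29 are: 1, 29.
Each divisor d gives the pair (d, 29/d):
(1, 29), (29, 1)

(1, 29), (29, 1)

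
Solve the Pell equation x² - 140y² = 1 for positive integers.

We seek the smallest positive integers (x, y) with x² - 140y² = 1, i.e., x² = 140y² + 1.
Try successive y values:
y = 1: x² = 140·1² + 1 = 141, not a perfect square
y = 2: x² = 140·2² + 1 = 561, not a perfect square
y = 3: x² = 140·3² + 1 = 1261, not a perfect square
... continuing the search (or via continued fractions) ...
y = 6: x² = 140·6² + 1 = 5041, x = 71 ✓

Verify: 71² - 140·6² = 5041 - 5040 = 1 ✓

x = 71, y = 6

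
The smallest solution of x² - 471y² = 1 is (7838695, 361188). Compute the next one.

Solutions to x² - Dy² = 1 are generated by powers of (x₀ + y₀√D).
The next solution satisfies x₁ + y₁√471 = (x₀ + y₀√471)², giving:
x₁ = x₀² + 471y₀² = 7838695² + 471·361188² = 61445139303025 + 61445139303024 = 122890278606049
y₁ = 2x₀y₀ = 2·7838695·361188 = 5662485139320

Verify: 122890278606049² - 471·5662485139320² = 15102020575872344550539390401 - 15102020575872344550539390400 = 1 ✓

x = 122890278606049, y = 5662485139320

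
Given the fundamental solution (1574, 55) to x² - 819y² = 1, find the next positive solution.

Solutions to x² - Dy² = 1 are generated by powers of (x₀ + y₀√D).
The next solution satisfies x₁ + y₁√819 = (x₀ + y₀√819)², giving:
x₁ = x₀² + 819y₀² = 1574² + 819·55² = 2477476 + 2477475 = 4954951
y₁ = 2x₀y₀ = 2·1574·55 = 173140

Verify: 4954951² - 819·173140² = 24551539412401 - 24551539412400 = 1 ✓

x = 4954951, y = 173140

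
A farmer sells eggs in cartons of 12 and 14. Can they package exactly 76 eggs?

We need non-negative a, b with 12a + 14b = 76.
gcd(12, 14) = 2 divides 76.
Try a = 4: 14b = 76 - 48 = 28, so b = 2.
One way: 4 cartons of 12 and 2 cartons of 14.

Yes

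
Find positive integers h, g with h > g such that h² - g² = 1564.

Factor: h² - g² = (h+g)(h-g) = 1564.
We need two factors of 1564 with the same parity.
Use h+g = 782 and h-g = 2 (product 782·2 = 1564).
Adding: 2h = 784, so h = 392.
Subtracting: 2g = 780, so g = 390.
Check: 392² - 390² = 153664 - 152100 = 1564 ✓

h = 392, g = 390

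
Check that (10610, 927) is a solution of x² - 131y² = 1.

Compute x² = 10610² = 112572100
Compute 131y² = 131·927² = 131·859329 = 112572099
x² - 131y² = 112572100 - 112572099 = 1
Since this equals 1, (10610, 927) is a solution.

Yes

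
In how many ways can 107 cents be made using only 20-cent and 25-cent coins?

We need non-negative integers (x, y) with 20x + 25y = 107.
For each x from 0 to 5, check if (107 - 20x) is a non-negative multiple of 25.
Solutions (x, y): none
Count: 0

0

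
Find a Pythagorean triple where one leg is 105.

We need the other leg and hypotenuse such that 105² + x² = c².
Take x = 208, c = 233: 105² + 208² = 11025 + 43264 = 54289 = 233² ✓
Triple: (105, 208, 233)

(105, 208, 233)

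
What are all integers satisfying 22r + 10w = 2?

Step 1: Compute gcd(22, 10) = 2.
Since 2 divides 2, solutions exist.

Step 2: Find a particular solution using extended Euclidean algorithm.
We get r₀ = 1, w₀ = -2.
Check: 22*1 + 10*-2 = 2 = 2 ✓

Step 3: Write the general solution.
r = 1 + (10/2)t = 1 + 5t
w = -2 - (22/2)t = -2 - 11t
for any integer t.

r = 1 + 5t, w = -2 - 11t for integer t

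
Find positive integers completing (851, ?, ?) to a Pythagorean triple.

We need the other leg and hypotenuse such that 851² + x² = c².
Take x = 420, c = 949: 851² + 420² = 724201 + 176400 = 900601 = 949² ✓
Triple: (851, 420, 949)

(851, 420, 949)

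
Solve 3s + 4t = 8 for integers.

Step 1: Check solvability.
gcd(3, 4) = 1
Since 1 divides 8, solutions exist.

Step 2: Apply extended Euclidean algorithm to find gcd.
We find integers such that 3*x0 + 4*y0 = 1

Step 3: Scale the particular solution.
Multiply by 8/1 = 8:
s = -8, t = 8

Step 4: Verify.
3*(-8) + 4*(8) = 8 = 8 ✓

s = -8, t = 8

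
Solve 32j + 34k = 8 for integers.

Step 1: Check solvability.
gcd(32, 34) = 2
Since 2 divides 8, solutions exist.

Step 2: Apply extended Euclidean algorithm to find gcd.
We find integers such that 32*x0 + 34*y0 = 2

Step 3: Scale the particular solution.
Multiply by 8/2 = 4:
j = -4, k = 4

Step 4: Verify.
32*(-4) + 34*(4) = 8 = 8 ✓

j = -4, k = 4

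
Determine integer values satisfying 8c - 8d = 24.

Step 1: Check solvability.
gcd(8, 8) = 8
Since 8 divides 24, solutions exist.

Step 2: Apply extended Euclidean algorithm to find gcd.
We find integers such that 8*x0 + 8*y0 = 8

Step 3: Scale the particular solution.
Multiply by 24/8 = 3:
c = 0, d = -3

Step 4: Verify.
8*(0) - 8*(-3) = 24 = 24 ✓

c = 0, d = -3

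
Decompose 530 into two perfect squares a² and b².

We need to find integers a, b > 0 such that a² + b² = 530.
Trying a = 1: b² = 530 - 1² = 530 - 1 = 529
b = 23
Check: 1² + 23² = 1 + 529 = 530 ✓

530 = 1² + 23²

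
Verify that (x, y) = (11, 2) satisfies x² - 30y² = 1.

Compute x² = 11² = 121
Compute 30y² = 30·2² = 30·4 = 120
x² - 30y² = 121 - 120 = 1
Since this equals 1, (11, 2) is a solution.

Yes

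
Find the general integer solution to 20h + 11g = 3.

Step 1: Compute gcd(20, 11) = 1.
Since 1 divides 3, solutions exist.

Step 2: Find a particular solution using extended Euclidean algorithm.
We get h₀ = 15, g₀ = -27.
Check: 20*15 + 11*-27 = 3 = 3 ✓

Step 3: Write the general solution.
h = 15 + (11/1)t = 15 + 11t
g = -27 - (20/1)t = -27 - 20t
for any integer t.

h = 15 + 11t, g = -27 - 20t for integer t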